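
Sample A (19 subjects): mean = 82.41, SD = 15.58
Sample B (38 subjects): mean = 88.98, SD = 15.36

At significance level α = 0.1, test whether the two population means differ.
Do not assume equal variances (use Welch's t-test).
Welch's two-sample t-test:
H₀: μ₁ = μ₂
H₁: μ₁ ≠ μ₂
s₁²/n₁ = 15.58²/19 = 12.7756,  s₂²/n₂ = 15.36²/38 = 6.2087
SE = √(s₁²/n₁ + s₂²/n₂) = √(12.7756 + 6.2087) = 4.3571
df (Welch-Satterthwaite) = (s₁²/n₁ + s₂²/n₂)² / [(s₁²/n₁)²/(n₁-1) + (s₂²/n₂)²/(n₂-1)] ≈ 35.65
t = (x̄₁ - x̄₂) / SE = (82.41 - 88.98) / 4.3571 = -6.57 / 4.3571 = -1.508
p-value = 0.1404

Since p-value > α = 0.1, we fail to reject H₀.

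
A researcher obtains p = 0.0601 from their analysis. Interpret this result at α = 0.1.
Since p = 0.0601 < α = 0.1, reject H₀.
There is sufficient evidence to reject the null hypothesis; the result is statistically significant at the 0.1 level.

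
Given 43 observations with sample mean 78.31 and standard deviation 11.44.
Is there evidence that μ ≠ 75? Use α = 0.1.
One-sample t-test:
H₀: μ = 75
H₁: μ ≠ 75
df = n - 1 = 42
t = (x̄ - μ₀) / (s/√n) = (78.31 - 75) / (11.44/√43) = 1.897
p-value = 0.0647

Since p-value < α = 0.1, we reject H₀.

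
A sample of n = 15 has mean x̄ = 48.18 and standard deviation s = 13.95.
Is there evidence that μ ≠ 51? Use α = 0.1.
One-sample t-test:
H₀: μ = 51
H₁: μ ≠ 51
df = n - 1 = 14
t = (x̄ - μ₀) / (s/√n) = (48.18 - 51) / (13.95/√15) = -0.783
p-value = 0.4467

Since p-value > α = 0.1, we fail to reject H₀.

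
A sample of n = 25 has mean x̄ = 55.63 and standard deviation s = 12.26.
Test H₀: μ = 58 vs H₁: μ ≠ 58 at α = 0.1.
One-sample t-test:
H₀: μ = 58
H₁: μ ≠ 58
df = n - 1 = 24
t = (x̄ - μ₀) / (s/√n) = (55.63 - 58) / (12.26/√25) = -0.967
p-value = 0.3434

Since p-value > α = 0.1, we fail to reject H₀.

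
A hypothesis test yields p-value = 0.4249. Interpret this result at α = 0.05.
Since p = 0.4249 > α = 0.05, fail to reject H₀.
There is insufficient evidence to reject the null hypothesis; the result is not statistically significant at the 0.05 level.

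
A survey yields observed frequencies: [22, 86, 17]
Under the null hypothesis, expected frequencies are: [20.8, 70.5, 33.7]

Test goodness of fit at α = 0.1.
Chi-square goodness of fit test:
H₀: observed counts match expected distribution
H₁: observed counts differ from expected distribution
df = k - 1 = 2
χ² = Σ(O - E)²/E
   = (22 - 20.8)²/20.8 + (86 - 70.5)²/70.5 + (17 - 33.7)²/33.7
   = 0.069 + 3.408 + 8.276
   = 11.75
p-value = 0.0028

Since p-value < α = 0.1, we reject H₀.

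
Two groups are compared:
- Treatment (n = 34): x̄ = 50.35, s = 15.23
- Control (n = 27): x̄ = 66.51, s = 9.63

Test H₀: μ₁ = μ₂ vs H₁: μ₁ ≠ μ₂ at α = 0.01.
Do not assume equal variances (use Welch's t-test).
Welch's two-sample t-test:
H₀: μ₁ = μ₂
H₁: μ₁ ≠ μ₂
s₁²/n₁ = 15.23²/34 = 6.8221,  s₂²/n₂ = 9.63²/27 = 3.4347
SE = √(s₁²/n₁ + s₂²/n₂) = √(6.8221 + 3.4347) = 3.2026
df (Welch-Satterthwaite) = (s₁²/n₁ + s₂²/n₂)² / [(s₁²/n₁)²/(n₁-1) + (s₂²/n₂)²/(n₂-1)] ≈ 56.44
t = (x̄₁ - x̄₂) / SE = (50.35 - 66.51) / 3.2026 = -16.16 / 3.2026 = -5.046
p-value < 0.0001

Since p-value < α = 0.01, we reject H₀.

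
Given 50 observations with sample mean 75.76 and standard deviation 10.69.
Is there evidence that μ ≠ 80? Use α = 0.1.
One-sample t-test:
H₀: μ = 80
H₁: μ ≠ 80
df = n - 1 = 49
t = (x̄ - μ₀) / (s/√n) = (75.76 - 80) / (10.69/√50) = -2.805
p-value = 0.0072

Since p-value < α = 0.1, we reject H₀.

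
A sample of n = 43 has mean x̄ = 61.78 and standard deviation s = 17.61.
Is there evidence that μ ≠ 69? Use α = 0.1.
One-sample t-test:
H₀: μ = 69
H₁: μ ≠ 69
df = n - 1 = 42
t = (x̄ - μ₀) / (s/√n) = (61.78 - 69) / (17.61/√43) = -2.689
p-value = 0.0102

Since p-value < α = 0.1, we reject H₀.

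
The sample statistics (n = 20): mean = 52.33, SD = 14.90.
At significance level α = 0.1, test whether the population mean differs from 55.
One-sample t-test:
H₀: μ = 55
H₁: μ ≠ 55
df = n - 1 = 19
t = (x̄ - μ₀) / (s/√n) = (52.33 - 55) / (14.90/√20) = -0.801
p-value = 0.4328

Since p-value > α = 0.1, we fail to reject H₀.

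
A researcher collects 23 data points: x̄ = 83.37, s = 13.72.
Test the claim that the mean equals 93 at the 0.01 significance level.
One-sample t-test:
H₀: μ = 93
H₁: μ ≠ 93
df = n - 1 = 22
t = (x̄ - μ₀) / (s/√n) = (83.37 - 93) / (13.72/√23) = -3.366
p-value = 0.0028

Since p-value < α = 0.01, we reject H₀.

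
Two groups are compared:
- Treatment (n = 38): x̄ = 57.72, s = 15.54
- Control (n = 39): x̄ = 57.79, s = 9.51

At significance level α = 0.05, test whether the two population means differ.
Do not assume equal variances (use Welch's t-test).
Welch's two-sample t-test:
H₀: μ₁ = μ₂
H₁: μ₁ ≠ μ₂
s₁²/n₁ = 15.54²/38 = 6.3550,  s₂²/n₂ = 9.51²/39 = 2.3190
SE = √(s₁²/n₁ + s₂²/n₂) = √(6.3550 + 2.3190) = 2.9452
df (Welch-Satterthwaite) = (s₁²/n₁ + s₂²/n₂)² / [(s₁²/n₁)²/(n₁-1) + (s₂²/n₂)²/(n₂-1)] ≈ 61.02
t = (x̄₁ - x̄₂) / SE = (57.72 - 57.79) / 2.9452 = -0.07 / 2.9452 = -0.024
p-value = 0.9811

Since p-value > α = 0.05, we fail to reject H₀.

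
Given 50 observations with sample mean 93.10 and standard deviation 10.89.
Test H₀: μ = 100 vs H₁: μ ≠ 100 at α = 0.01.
One-sample t-test:
H₀: μ = 100
H₁: μ ≠ 100
df = n - 1 = 49
t = (x̄ - μ₀) / (s/√n) = (93.10 - 100) / (10.89/√50) = -4.480
p-value < 0.0001

Since p-value < α = 0.01, we reject H₀.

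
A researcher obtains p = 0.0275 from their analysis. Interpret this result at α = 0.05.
Since p = 0.0275 < α = 0.05, reject H₀.
There is sufficient evidence to reject the null hypothesis; the result is statistically significant at the 0.05 level.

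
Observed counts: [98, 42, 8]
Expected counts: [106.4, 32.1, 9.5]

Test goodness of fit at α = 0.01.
Chi-square goodness of fit test:
H₀: observed counts match expected distribution
H₁: observed counts differ from expected distribution
df = k - 1 = 2
χ² = Σ(O - E)²/E
   = (98 - 106.4)²/106.4 + (42 - 32.1)²/32.1 + (8 - 9.5)²/9.5
   = 0.663 + 3.053 + 0.237
   = 3.95
p-value = 0.1385

Since p-value > α = 0.01, we fail to reject H₀.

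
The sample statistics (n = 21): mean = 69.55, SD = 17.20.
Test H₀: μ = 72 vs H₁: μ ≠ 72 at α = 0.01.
One-sample t-test:
H₀: μ = 72
H₁: μ ≠ 72
df = n - 1 = 20
t = (x̄ - μ₀) / (s/√n) = (69.55 - 72) / (17.20/√21) = -0.653
p-value = 0.5214

Since p-value > α = 0.01, we fail to reject H₀.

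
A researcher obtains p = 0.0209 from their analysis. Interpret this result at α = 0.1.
Since p = 0.0209 < α = 0.1, reject H₀.
There is sufficient evidence to reject the null hypothesis; the result is statistically significant at the 0.1 level.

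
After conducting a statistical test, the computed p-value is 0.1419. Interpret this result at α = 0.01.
Since p = 0.1419 > α = 0.01, fail to reject H₀.
There is insufficient evidence to reject the null hypothesis; the result is not statistically significant at the 0.01 level.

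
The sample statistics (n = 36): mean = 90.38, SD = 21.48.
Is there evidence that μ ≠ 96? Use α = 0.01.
One-sample t-test:
H₀: μ = 96
H₁: μ ≠ 96
df = n - 1 = 35
t = (x̄ - μ₀) / (s/√n) = (90.38 - 96) / (21.48/√36) = -1.570
p-value = 0.1255

Since p-value > α = 0.01, we fail to reject H₀.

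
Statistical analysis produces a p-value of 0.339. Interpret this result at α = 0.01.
Since p = 0.339 > α = 0.01, fail to reject H₀.
There is insufficient evidence to reject the null hypothesis; the result is not statistically significant at the 0.01 level.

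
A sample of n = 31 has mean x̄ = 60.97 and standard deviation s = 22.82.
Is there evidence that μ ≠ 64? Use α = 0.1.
One-sample t-test:
H₀: μ = 64
H₁: μ ≠ 64
df = n - 1 = 30
t = (x̄ - μ₀) / (s/√n) = (60.97 - 64) / (22.82/√31) = -0.739
p-value = 0.4655

Since p-value > α = 0.1, we fail to reject H₀.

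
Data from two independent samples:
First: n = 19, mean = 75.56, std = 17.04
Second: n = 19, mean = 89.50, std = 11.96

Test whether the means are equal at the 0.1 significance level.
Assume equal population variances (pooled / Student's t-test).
Student's two-sample t-test (equal variances):
H₀: μ₁ = μ₂
H₁: μ₁ ≠ μ₂
df = n₁ + n₂ - 2 = 36
Pooled variance s_p² = [(n₁-1)s₁² + (n₂-1)s₂²] / (n₁ + n₂ - 2) = [(18)(17.04²) + (18)(11.96²)] / 36 = 216.7016
SE = √(s_p²(1/n₁ + 1/n₂)) = √(216.7016 × (1/19 + 1/19)) = 4.7761
t = (x̄₁ - x̄₂) / SE = (75.56 - 89.50) / 4.7761 = -13.94 / 4.7761 = -2.919
p-value = 0.0060

Since p-value < α = 0.1, we reject H₀.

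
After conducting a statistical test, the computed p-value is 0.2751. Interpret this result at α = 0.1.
Since p = 0.2751 > α = 0.1, fail to reject H₀.
There is insufficient evidence to reject the null hypothesis; the result is not statistically significant at the 0.1 level.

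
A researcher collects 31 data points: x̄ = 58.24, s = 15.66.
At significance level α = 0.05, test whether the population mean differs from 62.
One-sample t-test:
H₀: μ = 62
H₁: μ ≠ 62
df = n - 1 = 30
t = (x̄ - μ₀) / (s/√n) = (58.24 - 62) / (15.66/√31) = -1.337
p-value = 0.1913

Since p-value > α = 0.05, we fail to reject H₀.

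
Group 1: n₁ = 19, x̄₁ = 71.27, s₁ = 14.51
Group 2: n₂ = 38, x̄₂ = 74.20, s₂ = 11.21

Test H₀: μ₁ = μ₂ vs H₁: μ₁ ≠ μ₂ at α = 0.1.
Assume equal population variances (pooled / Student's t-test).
Student's two-sample t-test (equal variances):
H₀: μ₁ = μ₂
H₁: μ₁ ≠ μ₂
df = n₁ + n₂ - 2 = 55
Pooled variance s_p² = [(n₁-1)s₁² + (n₂-1)s₂²] / (n₁ + n₂ - 2) = [(18)(14.51²) + (37)(11.21²)] / 55 = 153.4417
SE = √(s_p²(1/n₁ + 1/n₂)) = √(153.4417 × (1/19 + 1/38)) = 3.4805
t = (x̄₁ - x̄₂) / SE = (71.27 - 74.20) / 3.4805 = -2.93 / 3.4805 = -0.842
p-value = 0.4035

Since p-value > α = 0.1, we fail to reject H₀.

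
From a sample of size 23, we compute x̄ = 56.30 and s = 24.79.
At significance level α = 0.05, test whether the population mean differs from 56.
One-sample t-test:
H₀: μ = 56
H₁: μ ≠ 56
df = n - 1 = 22
t = (x̄ - μ₀) / (s/√n) = (56.30 - 56) / (24.79/√23) = 0.058
p-value = 0.9542

Since p-value > α = 0.05, we fail to reject H₀.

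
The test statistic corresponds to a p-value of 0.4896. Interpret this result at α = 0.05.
Since p = 0.4896 > α = 0.05, fail to reject H₀.
There is insufficient evidence to reject the null hypothesis; the result is not statistically significant at the 0.05 level.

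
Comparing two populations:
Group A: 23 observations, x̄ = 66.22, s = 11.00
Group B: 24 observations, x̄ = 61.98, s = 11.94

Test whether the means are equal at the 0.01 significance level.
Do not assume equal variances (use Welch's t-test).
Welch's two-sample t-test:
H₀: μ₁ = μ₂
H₁: μ₁ ≠ μ₂
s₁²/n₁ = 11.00²/23 = 5.2609,  s₂²/n₂ = 11.94²/24 = 5.9401
SE = √(s₁²/n₁ + s₂²/n₂) = √(5.2609 + 5.9401) = 3.3468
df (Welch-Satterthwaite) = (s₁²/n₁ + s₂²/n₂)² / [(s₁²/n₁)²/(n₁-1) + (s₂²/n₂)²/(n₂-1)] ≈ 44.93
t = (x̄₁ - x̄₂) / SE = (66.22 - 61.98) / 3.3468 = 4.24 / 3.3468 = 1.267
p-value = 0.2117

Since p-value > α = 0.01, we fail to reject H₀.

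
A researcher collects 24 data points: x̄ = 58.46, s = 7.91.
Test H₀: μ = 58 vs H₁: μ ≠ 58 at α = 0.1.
One-sample t-test:
H₀: μ = 58
H₁: μ ≠ 58
df = n - 1 = 23
t = (x̄ - μ₀) / (s/√n) = (58.46 - 58) / (7.91/√24) = 0.285
p-value = 0.7783

Since p-value > α = 0.1, we fail to reject H₀.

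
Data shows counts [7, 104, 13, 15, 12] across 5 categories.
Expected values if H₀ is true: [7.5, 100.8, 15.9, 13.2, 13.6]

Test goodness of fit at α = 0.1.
Chi-square goodness of fit test:
H₀: observed counts match expected distribution
H₁: observed counts differ from expected distribution
df = k - 1 = 4
χ² = Σ(O - E)²/E
   = (7 - 7.5)²/7.5 + (104 - 100.8)²/100.8 + (13 - 15.9)²/15.9 + (15 - 13.2)²/13.2 + (12 - 13.6)²/13.6
   = 0.033 + 0.102 + 0.529 + 0.245 + 0.188
   = 1.10
p-value = 0.8947

Since p-value > α = 0.1, we fail to reject H₀.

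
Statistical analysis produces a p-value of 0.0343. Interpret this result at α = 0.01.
Since p = 0.0343 > α = 0.01, fail to reject H₀.
There is insufficient evidence to reject the null hypothesis; the result is not statistically significant at the 0.01 level.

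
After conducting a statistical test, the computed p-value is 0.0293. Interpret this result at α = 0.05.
Since p = 0.0293 < α = 0.05, reject H₀.
There is sufficient evidence to reject the null hypothesis; the result is statistically significant at the 0.05 level.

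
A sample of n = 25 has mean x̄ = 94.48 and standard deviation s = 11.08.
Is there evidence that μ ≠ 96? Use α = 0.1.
One-sample t-test:
H₀: μ = 96
H₁: μ ≠ 96
df = n - 1 = 24
t = (x̄ - μ₀) / (s/√n) = (94.48 - 96) / (11.08/√25) = -0.686
p-value = 0.4993

Since p-value > α = 0.1, we fail to reject H₀.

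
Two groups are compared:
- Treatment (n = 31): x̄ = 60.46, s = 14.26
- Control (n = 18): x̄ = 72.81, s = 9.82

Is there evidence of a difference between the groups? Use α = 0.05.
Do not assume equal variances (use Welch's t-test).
Welch's two-sample t-test:
H₀: μ₁ = μ₂
H₁: μ₁ ≠ μ₂
s₁²/n₁ = 14.26²/31 = 6.5596,  s₂²/n₂ = 9.82²/18 = 5.3574
SE = √(s₁²/n₁ + s₂²/n₂) = √(6.5596 + 5.3574) = 3.4521
df (Welch-Satterthwaite) = (s₁²/n₁ + s₂²/n₂)² / [(s₁²/n₁)²/(n₁-1) + (s₂²/n₂)²/(n₂-1)] ≈ 45.48
t = (x̄₁ - x̄₂) / SE = (60.46 - 72.81) / 3.4521 = -12.35 / 3.4521 = -3.578
p-value = 0.0008

Since p-value < α = 0.05, we reject H₀.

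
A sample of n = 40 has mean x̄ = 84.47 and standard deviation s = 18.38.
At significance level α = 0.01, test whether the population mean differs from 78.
One-sample t-test:
H₀: μ = 78
H₁: μ ≠ 78
df = n - 1 = 39
t = (x̄ - μ₀) / (s/√n) = (84.47 - 78) / (18.38/√40) = 2.226
p-value = 0.0318

Since p-value > α = 0.01, we fail to reject H₀.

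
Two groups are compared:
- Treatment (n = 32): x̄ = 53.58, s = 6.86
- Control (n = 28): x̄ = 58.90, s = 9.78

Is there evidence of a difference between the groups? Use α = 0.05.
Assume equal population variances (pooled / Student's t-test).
Student's two-sample t-test (equal variances):
H₀: μ₁ = μ₂
H₁: μ₁ ≠ μ₂
df = n₁ + n₂ - 2 = 58
Pooled variance s_p² = [(n₁-1)s₁² + (n₂-1)s₂²] / (n₁ + n₂ - 2) = [(31)(6.86²) + (27)(9.78²)] / 58 = 69.6785
SE = √(s_p²(1/n₁ + 1/n₂)) = √(69.6785 × (1/32 + 1/28)) = 2.1601
t = (x̄₁ - x̄₂) / SE = (53.58 - 58.90) / 2.1601 = -5.32 / 2.1601 = -2.463
p-value = 0.0168

Since p-value < α = 0.05, we reject H₀.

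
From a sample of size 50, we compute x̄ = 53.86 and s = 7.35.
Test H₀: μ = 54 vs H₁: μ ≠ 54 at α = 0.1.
One-sample t-test:
H₀: μ = 54
H₁: μ ≠ 54
df = n - 1 = 49
t = (x̄ - μ₀) / (s/√n) = (53.86 - 54) / (7.35/√50) = -0.135
p-value = 0.8934

Since p-value > α = 0.1, we fail to reject H₀.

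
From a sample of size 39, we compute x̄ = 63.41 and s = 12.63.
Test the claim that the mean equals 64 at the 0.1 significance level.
One-sample t-test:
H₀: μ = 64
H₁: μ ≠ 64
df = n - 1 = 38
t = (x̄ - μ₀) / (s/√n) = (63.41 - 64) / (12.63/√39) = -0.292
p-value = 0.7721

Since p-value > α = 0.1, we fail to reject H₀.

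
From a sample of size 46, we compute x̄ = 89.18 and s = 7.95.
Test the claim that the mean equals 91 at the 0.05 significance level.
One-sample t-test:
H₀: μ = 91
H₁: μ ≠ 91
df = n - 1 = 45
t = (x̄ - μ₀) / (s/√n) = (89.18 - 91) / (7.95/√46) = -1.553
p-value = 0.1275

Since p-value > α = 0.05, we fail to reject H₀.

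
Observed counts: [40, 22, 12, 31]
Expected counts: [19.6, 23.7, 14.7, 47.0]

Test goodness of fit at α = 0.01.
Chi-square goodness of fit test:
H₀: observed counts match expected distribution
H₁: observed counts differ from expected distribution
df = k - 1 = 3
χ² = Σ(O - E)²/E
   = (40 - 19.6)²/19.6 + (22 - 23.7)²/23.7 + (12 - 14.7)²/14.7 + (31 - 47.0)²/47.0
   = 21.233 + 0.122 + 0.496 + 5.447
   = 27.30
p-value < 0.0001

Since p-value < α = 0.01, we reject H₀.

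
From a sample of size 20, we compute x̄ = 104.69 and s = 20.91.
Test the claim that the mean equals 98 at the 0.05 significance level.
One-sample t-test:
H₀: μ = 98
H₁: μ ≠ 98
df = n - 1 = 19
t = (x̄ - μ₀) / (s/√n) = (104.69 - 98) / (20.91/√20) = 1.431
p-value = 0.1687

Since p-value > α = 0.05, we fail to reject H₀.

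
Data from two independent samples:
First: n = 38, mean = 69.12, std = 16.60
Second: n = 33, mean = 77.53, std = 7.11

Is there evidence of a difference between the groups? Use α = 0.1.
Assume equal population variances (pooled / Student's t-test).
Student's two-sample t-test (equal variances):
H₀: μ₁ = μ₂
H₁: μ₁ ≠ μ₂
df = n₁ + n₂ - 2 = 69
Pooled variance s_p² = [(n₁-1)s₁² + (n₂-1)s₂²] / (n₁ + n₂ - 2) = [(37)(16.60²) + (32)(7.11²)] / 69 = 171.2085
SE = √(s_p²(1/n₁ + 1/n₂)) = √(171.2085 × (1/38 + 1/33)) = 3.1135
t = (x̄₁ - x̄₂) / SE = (69.12 - 77.53) / 3.1135 = -8.41 / 3.1135 = -2.701
p-value = 0.0087

Since p-value < α = 0.1, we reject H₀.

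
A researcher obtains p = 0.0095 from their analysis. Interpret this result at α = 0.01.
Since p = 0.0095 < α = 0.01, reject H₀.
There is sufficient evidence to reject the null hypothesis; the result is statistically significant at the 0.01 level.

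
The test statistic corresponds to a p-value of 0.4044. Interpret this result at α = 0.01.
Since p = 0.4044 > α = 0.01, fail to reject H₀.
There is insufficient evidence to reject the null hypothesis; the result is not statistically significant at the 0.01 level.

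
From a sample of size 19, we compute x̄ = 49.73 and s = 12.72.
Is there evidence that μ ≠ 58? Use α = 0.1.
One-sample t-test:
H₀: μ = 58
H₁: μ ≠ 58
df = n - 1 = 18
t = (x̄ - μ₀) / (s/√n) = (49.73 - 58) / (12.72/√19) = -2.834
p-value = 0.0110

Since p-value < α = 0.1, we reject H₀.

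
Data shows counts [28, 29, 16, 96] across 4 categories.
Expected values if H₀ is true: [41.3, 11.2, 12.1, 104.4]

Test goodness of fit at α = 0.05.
Chi-square goodness of fit test:
H₀: observed counts match expected distribution
H₁: observed counts differ from expected distribution
df = k - 1 = 3
χ² = Σ(O - E)²/E
   = (28 - 41.3)²/41.3 + (29 - 11.2)²/11.2 + (16 - 12.1)²/12.1 + (96 - 104.4)²/104.4
   = 4.283 + 28.289 + 1.257 + 0.676
   = 34.51
p-value < 0.0001

Since p-value < α = 0.05, we reject H₀.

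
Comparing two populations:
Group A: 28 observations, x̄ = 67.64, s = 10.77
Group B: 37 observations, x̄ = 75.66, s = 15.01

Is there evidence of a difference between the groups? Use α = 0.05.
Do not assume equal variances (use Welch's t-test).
Welch's two-sample t-test:
H₀: μ₁ = μ₂
H₁: μ₁ ≠ μ₂
s₁²/n₁ = 10.77²/28 = 4.1426,  s₂²/n₂ = 15.01²/37 = 6.0892
SE = √(s₁²/n₁ + s₂²/n₂) = √(4.1426 + 6.0892) = 3.1987
df (Welch-Satterthwaite) = (s₁²/n₁ + s₂²/n₂)² / [(s₁²/n₁)²/(n₁-1) + (s₂²/n₂)²/(n₂-1)] ≈ 62.86
t = (x̄₁ - x̄₂) / SE = (67.64 - 75.66) / 3.1987 = -8.02 / 3.1987 = -2.507
p-value = 0.0148

Since p-value < α = 0.05, we reject H₀.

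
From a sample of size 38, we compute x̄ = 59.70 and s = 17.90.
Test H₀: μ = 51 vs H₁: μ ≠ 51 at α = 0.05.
One-sample t-test:
H₀: μ = 51
H₁: μ ≠ 51
df = n - 1 = 37
t = (x̄ - μ₀) / (s/√n) = (59.70 - 51) / (17.90/√38) = 2.996
p-value = 0.0049

Since p-value < α = 0.05, we reject H₀.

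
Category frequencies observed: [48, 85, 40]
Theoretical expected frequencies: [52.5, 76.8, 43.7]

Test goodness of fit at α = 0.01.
Chi-square goodness of fit test:
H₀: observed counts match expected distribution
H₁: observed counts differ from expected distribution
df = k - 1 = 2
χ² = Σ(O - E)²/E
   = (48 - 52.5)²/52.5 + (85 - 76.8)²/76.8 + (40 - 43.7)²/43.7
   = 0.386 + 0.876 + 0.313
   = 1.57
p-value = 0.4551

Since p-value > α = 0.01, we fail to reject H₀.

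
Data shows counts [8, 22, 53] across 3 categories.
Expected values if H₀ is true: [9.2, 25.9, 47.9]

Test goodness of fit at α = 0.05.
Chi-square goodness of fit test:
H₀: observed counts match expected distribution
H₁: observed counts differ from expected distribution
df = k - 1 = 2
χ² = Σ(O - E)²/E
   = (8 - 9.2)²/9.2 + (22 - 25.9)²/25.9 + (53 - 47.9)²/47.9
   = 0.157 + 0.587 + 0.543
   = 1.29
p-value = 0.5255

Since p-value > α = 0.05, we fail to reject H₀.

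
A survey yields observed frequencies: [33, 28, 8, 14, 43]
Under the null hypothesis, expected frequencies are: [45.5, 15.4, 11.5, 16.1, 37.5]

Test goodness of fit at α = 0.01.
Chi-square goodness of fit test:
H₀: observed counts match expected distribution
H₁: observed counts differ from expected distribution
df = k - 1 = 4
χ² = Σ(O - E)²/E
   = (33 - 45.5)²/45.5 + (28 - 15.4)²/15.4 + (8 - 11.5)²/11.5 + (14 - 16.1)²/16.1 + (43 - 37.5)²/37.5
   = 3.434 + 10.309 + 1.065 + 0.274 + 0.807
   = 15.89
p-value = 0.0032

Since p-value < α = 0.01, we reject H₀.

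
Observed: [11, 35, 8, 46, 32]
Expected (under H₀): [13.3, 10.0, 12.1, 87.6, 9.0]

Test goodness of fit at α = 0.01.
Chi-square goodness of fit test:
H₀: observed counts match expected distribution
H₁: observed counts differ from expected distribution
df = k - 1 = 4
χ² = Σ(O - E)²/E
   = (11 - 13.3)²/13.3 + (35 - 10.0)²/10.0 + (8 - 12.1)²/12.1 + (46 - 87.6)²/87.6 + (32 - 9.0)²/9.0
   = 0.398 + 62.500 + 1.389 + 19.755 + 58.778
   = 142.82
p-value < 0.0001

Since p-value < α = 0.01, we reject H₀.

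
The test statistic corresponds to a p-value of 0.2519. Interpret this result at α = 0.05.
Since p = 0.2519 > α = 0.05, fail to reject H₀.
There is insufficient evidence to reject the null hypothesis; the result is not statistically significant at the 0.05 level.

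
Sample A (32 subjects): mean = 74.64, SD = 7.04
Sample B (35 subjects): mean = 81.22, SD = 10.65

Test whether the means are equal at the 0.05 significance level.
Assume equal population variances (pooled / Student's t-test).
Student's two-sample t-test (equal variances):
H₀: μ₁ = μ₂
H₁: μ₁ ≠ μ₂
df = n₁ + n₂ - 2 = 65
Pooled variance s_p² = [(n₁-1)s₁² + (n₂-1)s₂²] / (n₁ + n₂ - 2) = [(31)(7.04²) + (34)(10.65²)] / 65 = 82.9658
SE = √(s_p²(1/n₁ + 1/n₂)) = √(82.9658 × (1/32 + 1/35)) = 2.2278
t = (x̄₁ - x̄₂) / SE = (74.64 - 81.22) / 2.2278 = -6.58 / 2.2278 = -2.954
p-value = 0.0044

Since p-value < α = 0.05, we reject H₀.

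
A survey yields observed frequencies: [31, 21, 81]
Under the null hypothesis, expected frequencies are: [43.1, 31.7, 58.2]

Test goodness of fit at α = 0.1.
Chi-square goodness of fit test:
H₀: observed counts match expected distribution
H₁: observed counts differ from expected distribution
df = k - 1 = 2
χ² = Σ(O - E)²/E
   = (31 - 43.1)²/43.1 + (21 - 31.7)²/31.7 + (81 - 58.2)²/58.2
   = 3.397 + 3.612 + 8.932
   = 15.94
p-value = 0.0003

Since p-value < α = 0.1, we reject H₀.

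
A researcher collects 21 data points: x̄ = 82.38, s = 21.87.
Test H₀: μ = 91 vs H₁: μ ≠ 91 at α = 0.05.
One-sample t-test:
H₀: μ = 91
H₁: μ ≠ 91
df = n - 1 = 20
t = (x̄ - μ₀) / (s/√n) = (82.38 - 91) / (21.87/√21) = -1.806
p-value = 0.0860

Since p-value > α = 0.05, we fail to reject H₀.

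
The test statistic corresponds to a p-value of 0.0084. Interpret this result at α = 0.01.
Since p = 0.0084 < α = 0.01, reject H₀.
There is sufficient evidence to reject the null hypothesis; the result is statistically significant at the 0.01 level.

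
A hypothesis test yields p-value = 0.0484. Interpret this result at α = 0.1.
Since p = 0.0484 < α = 0.1, reject H₀.
There is sufficient evidence to reject the null hypothesis; the result is statistically significant at the 0.1 level.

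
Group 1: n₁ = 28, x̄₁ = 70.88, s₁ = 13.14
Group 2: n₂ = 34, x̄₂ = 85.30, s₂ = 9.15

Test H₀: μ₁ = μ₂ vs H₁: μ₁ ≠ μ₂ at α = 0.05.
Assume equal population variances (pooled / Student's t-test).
Student's two-sample t-test (equal variances):
H₀: μ₁ = μ₂
H₁: μ₁ ≠ μ₂
df = n₁ + n₂ - 2 = 60
Pooled variance s_p² = [(n₁-1)s₁² + (n₂-1)s₂²] / (n₁ + n₂ - 2) = [(27)(13.14²) + (33)(9.15²)] / 60 = 123.7442
SE = √(s_p²(1/n₁ + 1/n₂)) = √(123.7442 × (1/28 + 1/34)) = 2.8388
t = (x̄₁ - x̄₂) / SE = (70.88 - 85.30) / 2.8388 = -14.42 / 2.8388 = -5.080
p-value < 0.0001

Since p-value < α = 0.05, we reject H₀.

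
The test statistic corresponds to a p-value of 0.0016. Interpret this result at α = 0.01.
Since p = 0.0016 < α = 0.01, reject H₀.
There is sufficient evidence to reject the null hypothesis; the result is statistically significant at the 0.01 level.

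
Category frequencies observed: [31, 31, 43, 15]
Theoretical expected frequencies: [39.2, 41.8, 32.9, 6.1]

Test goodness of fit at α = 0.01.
Chi-square goodness of fit test:
H₀: observed counts match expected distribution
H₁: observed counts differ from expected distribution
df = k - 1 = 3
χ² = Σ(O - E)²/E
   = (31 - 39.2)²/39.2 + (31 - 41.8)²/41.8 + (43 - 32.9)²/32.9 + (15 - 6.1)²/6.1
   = 1.715 + 2.790 + 3.101 + 12.985
   = 20.59
p-value = 0.0001

Since p-value < α = 0.01, we reject H₀.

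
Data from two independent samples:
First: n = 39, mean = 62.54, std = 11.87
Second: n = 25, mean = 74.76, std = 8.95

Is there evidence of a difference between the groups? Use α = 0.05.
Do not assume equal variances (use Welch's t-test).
Welch's two-sample t-test:
H₀: μ₁ = μ₂
H₁: μ₁ ≠ μ₂
s₁²/n₁ = 11.87²/39 = 3.6127,  s₂²/n₂ = 8.95²/25 = 3.2041
SE = √(s₁²/n₁ + s₂²/n₂) = √(3.6127 + 3.2041) = 2.6109
df (Welch-Satterthwaite) = (s₁²/n₁ + s₂²/n₂)² / [(s₁²/n₁)²/(n₁-1) + (s₂²/n₂)²/(n₂-1)] ≈ 60.25
t = (x̄₁ - x̄₂) / SE = (62.54 - 74.76) / 2.6109 = -12.22 / 2.6109 = -4.680
p-value < 0.0001

Since p-value < α = 0.05, we reject H₀.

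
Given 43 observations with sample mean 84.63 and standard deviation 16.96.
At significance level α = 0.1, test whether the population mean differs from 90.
One-sample t-test:
H₀: μ = 90
H₁: μ ≠ 90
df = n - 1 = 42
t = (x̄ - μ₀) / (s/√n) = (84.63 - 90) / (16.96/√43) = -2.076
p-value = 0.0440

Since p-value < α = 0.1, we reject H₀.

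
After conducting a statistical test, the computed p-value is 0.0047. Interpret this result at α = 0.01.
Since p = 0.0047 < α = 0.01, reject H₀.
There is sufficient evidence to reject the null hypothesis; the result is statistically significant at the 0.01 level.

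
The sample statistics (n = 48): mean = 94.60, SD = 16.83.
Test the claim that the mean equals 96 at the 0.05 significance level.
One-sample t-test:
H₀: μ = 96
H₁: μ ≠ 96
df = n - 1 = 47
t = (x̄ - μ₀) / (s/√n) = (94.60 - 96) / (16.83/√48) = -0.576
p-value = 0.5671

Since p-value > α = 0.05, we fail to reject H₀.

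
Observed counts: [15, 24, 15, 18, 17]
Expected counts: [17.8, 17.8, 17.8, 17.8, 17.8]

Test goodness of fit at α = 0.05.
Chi-square goodness of fit test:
H₀: observed counts match expected distribution
H₁: observed counts differ from expected distribution
df = k - 1 = 4
χ² = Σ(O - E)²/E
   = (15 - 17.8)²/17.8 + (24 - 17.8)²/17.8 + (15 - 17.8)²/17.8 + (18 - 17.8)²/17.8 + (17 - 17.8)²/17.8
   = 0.440 + 2.160 + 0.440 + 0.002 + 0.036
   = 3.08
p-value = 0.5448

Since p-value > α = 0.05, we fail to reject H₀.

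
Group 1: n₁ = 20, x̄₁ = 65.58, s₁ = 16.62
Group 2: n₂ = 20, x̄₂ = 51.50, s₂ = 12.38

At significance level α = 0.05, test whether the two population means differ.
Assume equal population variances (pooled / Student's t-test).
Student's two-sample t-test (equal variances):
H₀: μ₁ = μ₂
H₁: μ₁ ≠ μ₂
df = n₁ + n₂ - 2 = 38
Pooled variance s_p² = [(n₁-1)s₁² + (n₂-1)s₂²] / (n₁ + n₂ - 2) = [(19)(16.62²) + (19)(12.38²)] / 38 = 214.7444
SE = √(s_p²(1/n₁ + 1/n₂)) = √(214.7444 × (1/20 + 1/20)) = 4.6341
t = (x̄₁ - x̄₂) / SE = (65.58 - 51.50) / 4.6341 = 14.08 / 4.6341 = 3.038
p-value = 0.0043

Since p-value < α = 0.05, we reject H₀.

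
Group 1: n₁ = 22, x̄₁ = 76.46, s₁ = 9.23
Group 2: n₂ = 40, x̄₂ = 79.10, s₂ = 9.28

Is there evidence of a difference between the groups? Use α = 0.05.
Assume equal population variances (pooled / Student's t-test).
Student's two-sample t-test (equal variances):
H₀: μ₁ = μ₂
H₁: μ₁ ≠ μ₂
df = n₁ + n₂ - 2 = 60
Pooled variance s_p² = [(n₁-1)s₁² + (n₂-1)s₂²] / (n₁ + n₂ - 2) = [(21)(9.23²) + (39)(9.28²)] / 60 = 85.7945
SE = √(s_p²(1/n₁ + 1/n₂)) = √(85.7945 × (1/22 + 1/40)) = 2.4586
t = (x̄₁ - x̄₂) / SE = (76.46 - 79.10) / 2.4586 = -2.64 / 2.4586 = -1.074
p-value = 0.2872

Since p-value > α = 0.05, we fail to reject H₀.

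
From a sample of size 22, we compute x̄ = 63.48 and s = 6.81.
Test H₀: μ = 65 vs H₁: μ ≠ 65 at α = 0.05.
One-sample t-test:
H₀: μ = 65
H₁: μ ≠ 65
df = n - 1 = 21
t = (x̄ - μ₀) / (s/√n) = (63.48 - 65) / (6.81/√22) = -1.047
p-value = 0.3070

Since p-value > α = 0.05, we fail to reject H₀.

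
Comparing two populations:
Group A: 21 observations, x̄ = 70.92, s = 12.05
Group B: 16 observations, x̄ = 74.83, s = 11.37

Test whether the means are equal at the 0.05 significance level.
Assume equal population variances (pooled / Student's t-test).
Student's two-sample t-test (equal variances):
H₀: μ₁ = μ₂
H₁: μ₁ ≠ μ₂
df = n₁ + n₂ - 2 = 35
Pooled variance s_p² = [(n₁-1)s₁² + (n₂-1)s₂²] / (n₁ + n₂ - 2) = [(20)(12.05²) + (15)(11.37²)] / 35 = 138.3772
SE = √(s_p²(1/n₁ + 1/n₂)) = √(138.3772 × (1/21 + 1/16)) = 3.9036
t = (x̄₁ - x̄₂) / SE = (70.92 - 74.83) / 3.9036 = -3.91 / 3.9036 = -1.002
p-value = 0.3234

Since p-value > α = 0.05, we fail to reject H₀.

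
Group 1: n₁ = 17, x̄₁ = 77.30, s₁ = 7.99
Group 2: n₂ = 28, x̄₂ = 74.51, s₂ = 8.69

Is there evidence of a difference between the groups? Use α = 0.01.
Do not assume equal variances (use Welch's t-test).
Welch's two-sample t-test:
H₀: μ₁ = μ₂
H₁: μ₁ ≠ μ₂
s₁²/n₁ = 7.99²/17 = 3.7553,  s₂²/n₂ = 8.69²/28 = 2.6970
SE = √(s₁²/n₁ + s₂²/n₂) = √(3.7553 + 2.6970) = 2.5401
df (Welch-Satterthwaite) = (s₁²/n₁ + s₂²/n₂)² / [(s₁²/n₁)²/(n₁-1) + (s₂²/n₂)²/(n₂-1)] ≈ 36.18
t = (x̄₁ - x̄₂) / SE = (77.30 - 74.51) / 2.5401 = 2.79 / 2.5401 = 1.098
p-value = 0.2793

Since p-value > α = 0.01, we fail to reject H₀.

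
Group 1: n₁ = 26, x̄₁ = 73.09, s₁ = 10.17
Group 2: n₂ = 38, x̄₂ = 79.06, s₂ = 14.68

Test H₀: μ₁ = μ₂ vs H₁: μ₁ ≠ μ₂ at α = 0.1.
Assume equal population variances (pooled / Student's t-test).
Student's two-sample t-test (equal variances):
H₀: μ₁ = μ₂
H₁: μ₁ ≠ μ₂
df = n₁ + n₂ - 2 = 62
Pooled variance s_p² = [(n₁-1)s₁² + (n₂-1)s₂²] / (n₁ + n₂ - 2) = [(25)(10.17²) + (37)(14.68²)] / 62 = 170.3115
SE = √(s_p²(1/n₁ + 1/n₂)) = √(170.3115 × (1/26 + 1/38)) = 3.3215
t = (x̄₁ - x̄₂) / SE = (73.09 - 79.06) / 3.3215 = -5.97 / 3.3215 = -1.797
p-value = 0.0771

Since p-value < α = 0.1, we reject H₀.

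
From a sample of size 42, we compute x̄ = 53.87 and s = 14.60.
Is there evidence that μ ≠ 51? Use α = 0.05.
One-sample t-test:
H₀: μ = 51
H₁: μ ≠ 51
df = n - 1 = 41
t = (x̄ - μ₀) / (s/√n) = (53.87 - 51) / (14.60/√42) = 1.274
p-value = 0.2099

Since p-value > α = 0.05, we fail to reject H₀.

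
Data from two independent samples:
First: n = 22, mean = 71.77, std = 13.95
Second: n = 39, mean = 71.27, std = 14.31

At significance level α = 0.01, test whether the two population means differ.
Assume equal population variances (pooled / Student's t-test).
Student's two-sample t-test (equal variances):
H₀: μ₁ = μ₂
H₁: μ₁ ≠ μ₂
df = n₁ + n₂ - 2 = 59
Pooled variance s_p² = [(n₁-1)s₁² + (n₂-1)s₂²] / (n₁ + n₂ - 2) = [(21)(13.95²) + (38)(14.31²)] / 59 = 201.1550
SE = √(s_p²(1/n₁ + 1/n₂)) = √(201.1550 × (1/22 + 1/39)) = 3.7817
t = (x̄₁ - x̄₂) / SE = (71.77 - 71.27) / 3.7817 = 0.50 / 3.7817 = 0.132
p-value = 0.8953

Since p-value > α = 0.01, we fail to reject H₀.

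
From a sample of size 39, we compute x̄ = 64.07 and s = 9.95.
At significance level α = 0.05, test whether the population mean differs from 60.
One-sample t-test:
H₀: μ = 60
H₁: μ ≠ 60
df = n - 1 = 38
t = (x̄ - μ₀) / (s/√n) = (64.07 - 60) / (9.95/√39) = 2.554
p-value = 0.0148

Since p-value < α = 0.05, we reject H₀.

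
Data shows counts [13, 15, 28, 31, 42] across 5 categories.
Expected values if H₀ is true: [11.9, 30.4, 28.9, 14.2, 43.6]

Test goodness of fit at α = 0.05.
Chi-square goodness of fit test:
H₀: observed counts match expected distribution
H₁: observed counts differ from expected distribution
df = k - 1 = 4
χ² = Σ(O - E)²/E
   = (13 - 11.9)²/11.9 + (15 - 30.4)²/30.4 + (28 - 28.9)²/28.9 + (31 - 14.2)²/14.2 + (42 - 43.6)²/43.6
   = 0.102 + 7.801 + 0.028 + 19.876 + 0.059
   = 27.87
p-value < 0.0001

Since p-value < α = 0.05, we reject H₀.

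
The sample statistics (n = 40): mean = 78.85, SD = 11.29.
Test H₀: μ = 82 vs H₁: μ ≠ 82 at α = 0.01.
One-sample t-test:
H₀: μ = 82
H₁: μ ≠ 82
df = n - 1 = 39
t = (x̄ - μ₀) / (s/√n) = (78.85 - 82) / (11.29/√40) = -1.765
p-value = 0.0855

Since p-value > α = 0.01, we fail to reject H₀.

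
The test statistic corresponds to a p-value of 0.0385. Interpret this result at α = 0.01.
Since p = 0.0385 > α = 0.01, fail to reject H₀.
There is insufficient evidence to reject the null hypothesis; the result is not statistically significant at the 0.01 level.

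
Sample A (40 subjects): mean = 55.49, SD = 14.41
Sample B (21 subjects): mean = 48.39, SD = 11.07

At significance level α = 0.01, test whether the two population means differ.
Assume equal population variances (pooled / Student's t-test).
Student's two-sample t-test (equal variances):
H₀: μ₁ = μ₂
H₁: μ₁ ≠ μ₂
df = n₁ + n₂ - 2 = 59
Pooled variance s_p² = [(n₁-1)s₁² + (n₂-1)s₂²] / (n₁ + n₂ - 2) = [(39)(14.41²) + (20)(11.07²)] / 59 = 178.7996
SE = √(s_p²(1/n₁ + 1/n₂)) = √(178.7996 × (1/40 + 1/21)) = 3.6034
t = (x̄₁ - x̄₂) / SE = (55.49 - 48.39) / 3.6034 = 7.10 / 3.6034 = 1.970
p-value = 0.0535

Since p-value > α = 0.01, we fail to reject H₀.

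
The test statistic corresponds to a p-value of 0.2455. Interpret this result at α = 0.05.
Since p = 0.2455 > α = 0.05, fail to reject H₀.
There is insufficient evidence to reject the null hypothesis; the result is not statistically significant at the 0.05 level.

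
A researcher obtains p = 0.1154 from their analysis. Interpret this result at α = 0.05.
Since p = 0.1154 > α = 0.05, fail to reject H₀.
There is insufficient evidence to reject the null hypothesis; the result is not statistically significant at the 0.05 level.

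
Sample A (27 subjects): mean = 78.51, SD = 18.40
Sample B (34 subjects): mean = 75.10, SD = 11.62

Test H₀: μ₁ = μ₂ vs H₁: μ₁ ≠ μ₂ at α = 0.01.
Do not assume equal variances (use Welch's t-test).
Welch's two-sample t-test:
H₀: μ₁ = μ₂
H₁: μ₁ ≠ μ₂
s₁²/n₁ = 18.40²/27 = 12.5393,  s₂²/n₂ = 11.62²/34 = 3.9713
SE = √(s₁²/n₁ + s₂²/n₂) = √(12.5393 + 3.9713) = 4.0633
df (Welch-Satterthwaite) = (s₁²/n₁ + s₂²/n₂)² / [(s₁²/n₁)²/(n₁-1) + (s₂²/n₂)²/(n₂-1)] ≈ 41.78
t = (x̄₁ - x̄₂) / SE = (78.51 - 75.10) / 4.0633 = 3.41 / 4.0633 = 0.839
p-value = 0.4061

Since p-value > α = 0.01, we fail to reject H₀.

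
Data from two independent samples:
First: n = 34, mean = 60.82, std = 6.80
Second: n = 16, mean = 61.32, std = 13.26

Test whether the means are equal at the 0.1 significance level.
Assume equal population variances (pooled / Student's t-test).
Student's two-sample t-test (equal variances):
H₀: μ₁ = μ₂
H₁: μ₁ ≠ μ₂
df = n₁ + n₂ - 2 = 48
Pooled variance s_p² = [(n₁-1)s₁² + (n₂-1)s₂²] / (n₁ + n₂ - 2) = [(33)(6.80²) + (15)(13.26²)] / 48 = 86.7361
SE = √(s_p²(1/n₁ + 1/n₂)) = √(86.7361 × (1/34 + 1/16)) = 2.8235
t = (x̄₁ - x̄₂) / SE = (60.82 - 61.32) / 2.8235 = -0.50 / 2.8235 = -0.177
p-value = 0.8602

Since p-value > α = 0.1, we fail to reject H₀.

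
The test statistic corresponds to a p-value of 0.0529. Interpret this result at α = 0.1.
Since p = 0.0529 < α = 0.1, reject H₀.
There is sufficient evidence to reject the null hypothesis; the result is statistically significant at the 0.1 level.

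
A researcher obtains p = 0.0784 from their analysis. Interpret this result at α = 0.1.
Since p = 0.0784 < α = 0.1, reject H₀.
There is sufficient evidence to reject the null hypothesis; the result is statistically significant at the 0.1 level.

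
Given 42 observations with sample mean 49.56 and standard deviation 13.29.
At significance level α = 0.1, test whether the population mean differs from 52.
One-sample t-test:
H₀: μ = 52
H₁: μ ≠ 52
df = n - 1 = 41
t = (x̄ - μ₀) / (s/√n) = (49.56 - 52) / (13.29/√42) = -1.190
p-value = 0.2410

Since p-value > α = 0.1, we fail to reject H₀.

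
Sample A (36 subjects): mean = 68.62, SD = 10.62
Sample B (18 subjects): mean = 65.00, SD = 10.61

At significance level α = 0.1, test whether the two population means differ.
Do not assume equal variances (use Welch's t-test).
Welch's two-sample t-test:
H₀: μ₁ = μ₂
H₁: μ₁ ≠ μ₂
s₁²/n₁ = 10.62²/36 = 3.1329,  s₂²/n₂ = 10.61²/18 = 6.2540
SE = √(s₁²/n₁ + s₂²/n₂) = √(3.1329 + 6.2540) = 3.0638
df (Welch-Satterthwaite) = (s₁²/n₁ + s₂²/n₂)² / [(s₁²/n₁)²/(n₁-1) + (s₂²/n₂)²/(n₂-1)] ≈ 34.14
t = (x̄₁ - x̄₂) / SE = (68.62 - 65.00) / 3.0638 = 3.62 / 3.0638 = 1.182
p-value = 0.2456

Since p-value > α = 0.1, we fail to reject H₀.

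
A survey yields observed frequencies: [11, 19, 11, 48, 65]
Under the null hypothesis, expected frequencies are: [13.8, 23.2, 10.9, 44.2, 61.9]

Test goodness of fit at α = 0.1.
Chi-square goodness of fit test:
H₀: observed counts match expected distribution
H₁: observed counts differ from expected distribution
df = k - 1 = 4
χ² = Σ(O - E)²/E
   = (11 - 13.8)²/13.8 + (19 - 23.2)²/23.2 + (11 - 10.9)²/10.9 + (48 - 44.2)²/44.2 + (65 - 61.9)²/61.9
   = 0.568 + 0.760 + 0.001 + 0.327 + 0.155
   = 1.81
p-value = 0.7704

Since p-value > α = 0.1, we fail to reject H₀.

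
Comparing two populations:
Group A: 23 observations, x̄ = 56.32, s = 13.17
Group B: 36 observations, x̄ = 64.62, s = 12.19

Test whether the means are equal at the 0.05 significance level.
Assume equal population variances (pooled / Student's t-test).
Student's two-sample t-test (equal variances):
H₀: μ₁ = μ₂
H₁: μ₁ ≠ μ₂
df = n₁ + n₂ - 2 = 57
Pooled variance s_p² = [(n₁-1)s₁² + (n₂-1)s₂²] / (n₁ + n₂ - 2) = [(22)(13.17²) + (35)(12.19²)] / 57 = 158.1884
SE = √(s_p²(1/n₁ + 1/n₂)) = √(158.1884 × (1/23 + 1/36)) = 3.3574
t = (x̄₁ - x̄₂) / SE = (56.32 - 64.62) / 3.3574 = -8.30 / 3.3574 = -2.472
p-value = 0.0164

Since p-value < α = 0.05, we reject H₀.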